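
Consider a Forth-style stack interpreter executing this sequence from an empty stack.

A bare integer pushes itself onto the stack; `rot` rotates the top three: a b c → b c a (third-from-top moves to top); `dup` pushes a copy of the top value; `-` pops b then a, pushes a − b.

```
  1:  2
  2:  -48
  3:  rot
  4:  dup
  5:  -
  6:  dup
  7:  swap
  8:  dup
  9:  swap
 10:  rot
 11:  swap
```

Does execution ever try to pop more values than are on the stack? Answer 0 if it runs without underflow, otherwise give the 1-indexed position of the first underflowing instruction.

2    [2]
-48  [2, -48]
rot  — needs 3 operands, stack has 2 → underflow

3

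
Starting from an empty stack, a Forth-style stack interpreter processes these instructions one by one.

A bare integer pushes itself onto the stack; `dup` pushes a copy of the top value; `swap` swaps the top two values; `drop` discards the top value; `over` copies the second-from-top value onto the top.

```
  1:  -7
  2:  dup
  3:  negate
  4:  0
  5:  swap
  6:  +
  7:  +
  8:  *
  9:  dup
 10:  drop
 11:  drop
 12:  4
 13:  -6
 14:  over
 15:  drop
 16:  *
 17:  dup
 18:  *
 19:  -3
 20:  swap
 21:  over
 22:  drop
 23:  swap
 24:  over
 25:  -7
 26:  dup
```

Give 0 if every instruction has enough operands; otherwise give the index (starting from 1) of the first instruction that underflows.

-7      -7
dup     -7 -7
negate  -7 7
0       -7 7 0
swap    -7 0 7
+       -7 7
+       0
*  — needs 2 operands, stack has 1 → underflow

8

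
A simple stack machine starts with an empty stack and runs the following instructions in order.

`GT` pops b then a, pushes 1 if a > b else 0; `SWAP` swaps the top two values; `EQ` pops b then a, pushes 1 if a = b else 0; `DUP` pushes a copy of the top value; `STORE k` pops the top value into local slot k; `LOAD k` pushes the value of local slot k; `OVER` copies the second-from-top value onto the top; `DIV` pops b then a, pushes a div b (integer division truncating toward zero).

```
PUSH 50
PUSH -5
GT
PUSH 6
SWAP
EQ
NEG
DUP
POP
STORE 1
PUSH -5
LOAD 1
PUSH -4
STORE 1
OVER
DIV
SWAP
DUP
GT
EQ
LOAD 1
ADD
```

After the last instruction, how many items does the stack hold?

1

PUSH 50 : [50]
PUSH -5 : [50, -5]
GT      : [1]
PUSH 6  : [1, 6]
SWAP    : [6, 1]
EQ      : [0]
NEG     : [0]
DUP     : [0, 0]
POP     : [0]
STORE 1 : []
PUSH -5 : [-5]
LOAD 1  : [-5, 0]
PUSH -4 : [-5, 0, -4]
STORE 1 : [-5, 0]
OVER    : [-5, 0, -5]
DIV     : [-5, 0]
SWAP    : [0, -5]
DUP     : [0, -5, -5]
GT      : [0, 0]
EQ      : [1]
LOAD 1  : [1, -4]
ADD     : [-3]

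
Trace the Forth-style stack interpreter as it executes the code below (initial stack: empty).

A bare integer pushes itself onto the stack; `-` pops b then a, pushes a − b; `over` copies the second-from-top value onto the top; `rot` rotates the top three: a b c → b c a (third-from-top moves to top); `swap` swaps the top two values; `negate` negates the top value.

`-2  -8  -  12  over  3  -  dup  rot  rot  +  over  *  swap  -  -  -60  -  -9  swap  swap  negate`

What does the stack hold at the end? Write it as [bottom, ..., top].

-2     → [-2]
-8     → [-2, -8]
-      → [6]
12     → [6, 12]
over   → [6, 12, 6]
3      → [6, 12, 6, 3]
-      → [6, 12, 3]
dup    → [6, 12, 3, 3]
rot    → [6, 3, 3, 12]
rot    → [6, 3, 12, 3]
+      → [6, 3, 15]
over   → [6, 3, 15, 3]
*      → [6, 3, 45]
swap   → [6, 45, 3]
-      → [6, 42]
-      → [-36]
-60    → [-36, -60]
-      → [24]
-9     → [24, -9]
swap   → [-9, 24]
swap   → [24, -9]
negate → [24, 9]

[24, 9]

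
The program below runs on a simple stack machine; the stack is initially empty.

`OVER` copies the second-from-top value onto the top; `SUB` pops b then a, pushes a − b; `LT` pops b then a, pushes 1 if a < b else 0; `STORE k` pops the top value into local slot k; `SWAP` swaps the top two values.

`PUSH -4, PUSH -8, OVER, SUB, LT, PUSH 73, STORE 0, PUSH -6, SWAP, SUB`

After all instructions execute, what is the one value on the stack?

-6

PUSH -4 -> [-4]
PUSH -8 -> [-4, -8]
OVER    -> [-4, -8, -4]
SUB     -> [-4, -4]
LT      -> [0]
PUSH 73 -> [0, 73]
STORE 0 -> [0]
PUSH -6 -> [0, -6]
SWAP    -> [-6, 0]
SUB     -> [-6]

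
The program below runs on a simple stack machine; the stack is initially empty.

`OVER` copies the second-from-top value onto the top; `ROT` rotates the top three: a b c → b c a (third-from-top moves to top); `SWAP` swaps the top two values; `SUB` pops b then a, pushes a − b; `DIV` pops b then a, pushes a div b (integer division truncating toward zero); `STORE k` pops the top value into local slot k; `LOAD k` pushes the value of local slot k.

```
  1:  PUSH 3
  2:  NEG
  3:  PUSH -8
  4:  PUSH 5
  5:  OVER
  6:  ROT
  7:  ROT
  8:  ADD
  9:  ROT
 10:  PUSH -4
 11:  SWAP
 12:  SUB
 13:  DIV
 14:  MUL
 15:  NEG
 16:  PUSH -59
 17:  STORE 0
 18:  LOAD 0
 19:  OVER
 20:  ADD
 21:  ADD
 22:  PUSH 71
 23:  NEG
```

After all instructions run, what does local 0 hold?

-59

PUSH 3   → 3
NEG      → -3
PUSH -8  → -3 -8
PUSH 5   → -3 -8 5
OVER     → -3 -8 5 -8
ROT      → -3 5 -8 -8
ROT      → -3 -8 -8 5
ADD      → -3 -8 -3
ROT      → -8 -3 -3
PUSH -4  → -8 -3 -3 -4
SWAP     → -8 -3 -4 -3
SUB      → -8 -3 -1
DIV      → -8 3
MUL      → -24
NEG      → 24
PUSH -59 → 24 -59
STORE 0  → 24
LOAD 0   → 24 -59
OVER     → 24 -59 24
ADD      → 24 -35
ADD      → -11
PUSH 71  → -11 71
NEG      → -11 -71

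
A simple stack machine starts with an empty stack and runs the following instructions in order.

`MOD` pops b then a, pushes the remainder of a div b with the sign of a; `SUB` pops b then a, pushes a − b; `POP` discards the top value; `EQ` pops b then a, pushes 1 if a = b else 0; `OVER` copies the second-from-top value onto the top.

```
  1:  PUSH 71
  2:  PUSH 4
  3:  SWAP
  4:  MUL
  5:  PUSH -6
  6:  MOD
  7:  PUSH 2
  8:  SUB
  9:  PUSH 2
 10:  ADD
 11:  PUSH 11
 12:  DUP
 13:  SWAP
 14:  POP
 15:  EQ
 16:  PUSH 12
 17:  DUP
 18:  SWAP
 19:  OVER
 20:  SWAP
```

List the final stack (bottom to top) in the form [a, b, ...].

PUSH 71 → [71]
PUSH 4  → [71, 4]
SWAP    → [4, 71]
MUL     → [284]
PUSH -6 → [284, -6]
MOD     → [2]
PUSH 2  → [2, 2]
SUB     → [0]
PUSH 2  → [0, 2]
ADD     → [2]
PUSH 11 → [2, 11]
DUP     → [2, 11, 11]
SWAP    → [2, 11, 11]
POP     → [2, 11]
EQ      → [0]
PUSH 12 → [0, 12]
DUP     → [0, 12, 12]
SWAP    → [0, 12, 12]
OVER    → [0, 12, 12, 12]
SWAP    → [0, 12, 12, 12]

[0, 12, 12, 12]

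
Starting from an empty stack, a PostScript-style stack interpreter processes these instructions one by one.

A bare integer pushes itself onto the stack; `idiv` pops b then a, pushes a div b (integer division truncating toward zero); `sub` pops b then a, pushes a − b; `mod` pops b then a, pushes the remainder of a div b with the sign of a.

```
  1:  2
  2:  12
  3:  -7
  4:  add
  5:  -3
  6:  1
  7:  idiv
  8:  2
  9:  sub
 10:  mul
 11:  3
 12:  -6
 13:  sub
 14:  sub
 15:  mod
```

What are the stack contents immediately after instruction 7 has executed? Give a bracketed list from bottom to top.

[2, 5, -3]

2    -> [2]
12   -> [2, 12]
-7   -> [2, 12, -7]
add  -> [2, 5]
-3   -> [2, 5, -3]
1    -> [2, 5, -3, 1]
idiv -> [2, 5, -3]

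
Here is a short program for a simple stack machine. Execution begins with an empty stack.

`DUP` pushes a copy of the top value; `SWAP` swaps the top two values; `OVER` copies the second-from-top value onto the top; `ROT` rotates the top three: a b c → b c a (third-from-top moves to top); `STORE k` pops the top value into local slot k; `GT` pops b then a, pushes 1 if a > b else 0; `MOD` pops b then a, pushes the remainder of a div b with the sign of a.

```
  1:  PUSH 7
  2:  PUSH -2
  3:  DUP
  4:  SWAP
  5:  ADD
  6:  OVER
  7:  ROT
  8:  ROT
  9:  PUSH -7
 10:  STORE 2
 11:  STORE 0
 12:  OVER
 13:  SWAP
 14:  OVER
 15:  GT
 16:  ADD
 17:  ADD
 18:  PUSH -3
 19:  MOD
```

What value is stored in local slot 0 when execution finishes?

PUSH 7   [7]
PUSH -2  [7, -2]
DUP      [7, -2, -2]
SWAP     [7, -2, -2]
ADD      [7, -4]
OVER     [7, -4, 7]
ROT      [-4, 7, 7]
ROT      [7, 7, -4]
PUSH -7  [7, 7, -4, -7]
STORE 2  [7, 7, -4]
STORE 0  [7, 7]
OVER     [7, 7, 7]
SWAP     [7, 7, 7]
OVER     [7, 7, 7, 7]
GT       [7, 7, 0]
ADD      [7, 7]
ADD      [14]
PUSH -3  [14, -3]
MOD      [2]

-4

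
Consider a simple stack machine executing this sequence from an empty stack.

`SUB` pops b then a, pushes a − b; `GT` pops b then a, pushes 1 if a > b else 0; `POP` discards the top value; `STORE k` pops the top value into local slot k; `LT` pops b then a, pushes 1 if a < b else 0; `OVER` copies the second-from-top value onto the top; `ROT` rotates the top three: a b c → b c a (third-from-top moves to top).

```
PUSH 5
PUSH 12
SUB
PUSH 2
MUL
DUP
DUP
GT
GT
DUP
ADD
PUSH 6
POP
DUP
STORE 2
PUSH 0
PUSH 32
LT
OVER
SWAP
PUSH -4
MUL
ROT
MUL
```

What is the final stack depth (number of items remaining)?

2

PUSH 5  → [5]
PUSH 12 → [5, 12]
SUB     → [-7]
PUSH 2  → [-7, 2]
MUL     → [-14]
DUP     → [-14, -14]
DUP     → [-14, -14, -14]
GT      → [-14, 0]
GT      → [0]
DUP     → [0, 0]
ADD     → [0]
PUSH 6  → [0, 6]
POP     → [0]
DUP     → [0, 0]
STORE 2 → [0]
PUSH 0  → [0, 0]
PUSH 32 → [0, 0, 32]
LT      → [0, 1]
OVER    → [0, 1, 0]
SWAP    → [0, 0, 1]
PUSH -4 → [0, 0, 1, -4]
MUL     → [0, 0, -4]
ROT     → [0, -4, 0]
MUL     → [0, 0]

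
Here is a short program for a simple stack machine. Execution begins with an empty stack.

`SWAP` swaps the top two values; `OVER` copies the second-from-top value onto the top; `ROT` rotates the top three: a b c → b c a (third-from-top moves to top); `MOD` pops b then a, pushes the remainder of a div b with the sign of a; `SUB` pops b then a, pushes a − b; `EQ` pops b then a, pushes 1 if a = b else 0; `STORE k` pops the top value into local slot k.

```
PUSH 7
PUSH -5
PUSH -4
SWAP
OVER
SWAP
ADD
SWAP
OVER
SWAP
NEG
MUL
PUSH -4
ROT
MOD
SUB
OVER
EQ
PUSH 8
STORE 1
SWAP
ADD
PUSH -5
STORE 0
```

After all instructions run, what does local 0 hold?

PUSH 7  → [7]
PUSH -5 → [7, -5]
PUSH -4 → [7, -5, -4]
SWAP    → [7, -4, -5]
OVER    → [7, -4, -5, -4]
SWAP    → [7, -4, -4, -5]
ADD     → [7, -4, -9]
SWAP    → [7, -9, -4]
OVER    → [7, -9, -4, -9]
SWAP    → [7, -9, -9, -4]
NEG     → [7, -9, -9, 4]
MUL     → [7, -9, -36]
PUSH -4 → [7, -9, -36, -4]
ROT     → [7, -36, -4, -9]
MOD     → [7, -36, -4]
SUB     → [7, -32]
OVER    → [7, -32, 7]
EQ      → [7, 0]
PUSH 8  → [7, 0, 8]
STORE 1 → [7, 0]
SWAP    → [0, 7]
ADD     → [7]
PUSH -5 → [7, -5]
STORE 0 → [7]

-5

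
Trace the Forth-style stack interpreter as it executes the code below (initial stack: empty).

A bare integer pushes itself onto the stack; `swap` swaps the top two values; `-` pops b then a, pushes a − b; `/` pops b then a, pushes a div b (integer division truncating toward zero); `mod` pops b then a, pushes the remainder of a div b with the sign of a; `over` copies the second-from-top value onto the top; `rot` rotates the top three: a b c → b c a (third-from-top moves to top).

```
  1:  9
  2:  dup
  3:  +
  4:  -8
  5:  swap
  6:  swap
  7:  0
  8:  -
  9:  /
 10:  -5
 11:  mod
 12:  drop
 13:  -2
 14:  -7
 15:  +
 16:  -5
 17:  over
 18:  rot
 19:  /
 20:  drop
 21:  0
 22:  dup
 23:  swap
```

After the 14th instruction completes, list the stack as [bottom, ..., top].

9     9
dup   9 9
+     18
-8    18 -8
swap  -8 18
swap  18 -8
0     18 -8 0
-     18 -8
/     -2
-5    -2 -5
mod   -2
drop  (empty)
-2    -2
-7    -2 -7

[-2, -7]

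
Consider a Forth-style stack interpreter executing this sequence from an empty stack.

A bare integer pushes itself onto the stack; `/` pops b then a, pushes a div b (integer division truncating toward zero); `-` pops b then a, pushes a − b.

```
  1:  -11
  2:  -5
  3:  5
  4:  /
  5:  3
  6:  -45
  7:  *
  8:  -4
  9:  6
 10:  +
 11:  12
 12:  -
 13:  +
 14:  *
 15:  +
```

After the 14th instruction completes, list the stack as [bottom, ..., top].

[-11, 145]

-11 → [-11]
-5  → [-11, -5]
5   → [-11, -5, 5]
/   → [-11, -1]
3   → [-11, -1, 3]
-45 → [-11, -1, 3, -45]
*   → [-11, -1, -135]
-4  → [-11, -1, -135, -4]
6   → [-11, -1, -135, -4, 6]
+   → [-11, -1, -135, 2]
12  → [-11, -1, -135, 2, 12]
-   → [-11, -1, -135, -10]
+   → [-11, -1, -145]
*   → [-11, 145]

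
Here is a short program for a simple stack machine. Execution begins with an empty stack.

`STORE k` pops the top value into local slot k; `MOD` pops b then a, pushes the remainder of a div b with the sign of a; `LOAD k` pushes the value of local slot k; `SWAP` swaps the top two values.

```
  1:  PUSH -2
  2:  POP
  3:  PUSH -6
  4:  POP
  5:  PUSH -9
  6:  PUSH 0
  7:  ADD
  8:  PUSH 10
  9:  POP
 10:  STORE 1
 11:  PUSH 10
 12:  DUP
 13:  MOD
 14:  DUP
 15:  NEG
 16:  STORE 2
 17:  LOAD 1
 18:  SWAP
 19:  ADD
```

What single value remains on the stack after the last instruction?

PUSH -2  -2
POP      (empty)
PUSH -6  -6
POP      (empty)
PUSH -9  -9
PUSH 0   -9 0
ADD      -9
PUSH 10  -9 10
POP      -9
STORE 1  (empty)
PUSH 10  10
DUP      10 10
MOD      0
DUP      0 0
NEG      0 0
STORE 2  0
LOAD 1   0 -9
SWAP     -9 0
ADD      -9

-9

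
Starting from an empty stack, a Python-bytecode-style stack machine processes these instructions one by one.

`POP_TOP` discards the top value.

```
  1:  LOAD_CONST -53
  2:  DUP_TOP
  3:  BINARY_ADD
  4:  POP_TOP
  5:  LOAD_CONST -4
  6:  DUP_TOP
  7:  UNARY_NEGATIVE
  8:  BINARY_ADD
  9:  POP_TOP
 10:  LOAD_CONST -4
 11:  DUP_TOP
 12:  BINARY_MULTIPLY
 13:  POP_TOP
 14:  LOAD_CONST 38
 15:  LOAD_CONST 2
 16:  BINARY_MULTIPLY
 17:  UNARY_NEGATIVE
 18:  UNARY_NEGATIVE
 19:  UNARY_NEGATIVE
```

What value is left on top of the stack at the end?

-76

LOAD_CONST -53  → [-53]
DUP_TOP         → [-53, -53]
BINARY_ADD      → [-106]
POP_TOP         → []
LOAD_CONST -4   → [-4]
DUP_TOP         → [-4, -4]
UNARY_NEGATIVE  → [-4, 4]
BINARY_ADD      → [0]
POP_TOP         → []
LOAD_CONST -4   → [-4]
DUP_TOP         → [-4, -4]
BINARY_MULTIPLY → [16]
POP_TOP         → []
LOAD_CONST 38   → [38]
LOAD_CONST 2    → [38, 2]
BINARY_MULTIPLY → [76]
UNARY_NEGATIVE  → [-76]
UNARY_NEGATIVE  → [76]
UNARY_NEGATIVE  → [-76]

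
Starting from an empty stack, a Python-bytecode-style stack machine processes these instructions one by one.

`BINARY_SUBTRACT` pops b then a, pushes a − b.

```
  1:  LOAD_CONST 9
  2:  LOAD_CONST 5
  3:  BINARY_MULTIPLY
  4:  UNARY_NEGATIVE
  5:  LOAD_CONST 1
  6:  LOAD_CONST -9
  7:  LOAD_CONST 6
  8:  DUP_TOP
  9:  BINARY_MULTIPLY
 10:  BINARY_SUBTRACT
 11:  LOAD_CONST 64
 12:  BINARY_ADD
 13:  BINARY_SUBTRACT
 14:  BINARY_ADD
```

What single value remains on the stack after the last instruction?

-63

LOAD_CONST 9    : 9
LOAD_CONST 5    : 9 5
BINARY_MULTIPLY : 45
UNARY_NEGATIVE  : -45
LOAD_CONST 1    : -45 1
LOAD_CONST -9   : -45 1 -9
LOAD_CONST 6    : -45 1 -9 6
DUP_TOP         : -45 1 -9 6 6
BINARY_MULTIPLY : -45 1 -9 36
BINARY_SUBTRACT : -45 1 -45
LOAD_CONST 64   : -45 1 -45 64
BINARY_ADD      : -45 1 19
BINARY_SUBTRACT : -45 -18
BINARY_ADD      : -63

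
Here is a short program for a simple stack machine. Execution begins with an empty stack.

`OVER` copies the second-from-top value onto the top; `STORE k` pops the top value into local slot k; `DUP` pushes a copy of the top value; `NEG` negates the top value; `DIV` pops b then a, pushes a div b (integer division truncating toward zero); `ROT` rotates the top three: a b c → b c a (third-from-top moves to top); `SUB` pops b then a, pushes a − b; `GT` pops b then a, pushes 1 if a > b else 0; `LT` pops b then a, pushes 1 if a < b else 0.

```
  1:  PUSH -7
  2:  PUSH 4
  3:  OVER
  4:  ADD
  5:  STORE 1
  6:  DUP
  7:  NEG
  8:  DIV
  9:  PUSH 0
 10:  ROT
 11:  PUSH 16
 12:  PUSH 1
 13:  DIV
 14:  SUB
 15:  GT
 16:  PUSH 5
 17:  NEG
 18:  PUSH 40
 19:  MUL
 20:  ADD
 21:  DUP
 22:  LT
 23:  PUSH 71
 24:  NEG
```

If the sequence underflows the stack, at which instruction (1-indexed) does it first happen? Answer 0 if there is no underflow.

10

PUSH -7  [-7]
PUSH 4   [-7, 4]
OVER     [-7, 4, -7]
ADD      [-7, -3]
STORE 1  [-7]
DUP      [-7, -7]
NEG      [-7, 7]
DIV      [-1]
PUSH 0   [-1, 0]
ROT  — needs 3 operands, stack has 2 → underflow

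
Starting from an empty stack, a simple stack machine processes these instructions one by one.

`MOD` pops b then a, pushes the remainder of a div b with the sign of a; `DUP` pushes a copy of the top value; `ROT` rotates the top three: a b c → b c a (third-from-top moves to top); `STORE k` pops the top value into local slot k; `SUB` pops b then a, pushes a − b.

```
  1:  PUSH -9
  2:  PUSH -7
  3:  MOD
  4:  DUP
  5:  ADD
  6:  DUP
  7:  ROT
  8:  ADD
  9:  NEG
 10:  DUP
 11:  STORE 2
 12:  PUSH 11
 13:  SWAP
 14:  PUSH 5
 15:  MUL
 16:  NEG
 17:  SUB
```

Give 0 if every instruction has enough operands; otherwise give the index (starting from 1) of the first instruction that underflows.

7

PUSH -9 -> -9
PUSH -7 -> -9 -7
MOD     -> -2
DUP     -> -2 -2
ADD     -> -4
DUP     -> -4 -4
ROT  — needs 3 operands, stack has 2 → underflow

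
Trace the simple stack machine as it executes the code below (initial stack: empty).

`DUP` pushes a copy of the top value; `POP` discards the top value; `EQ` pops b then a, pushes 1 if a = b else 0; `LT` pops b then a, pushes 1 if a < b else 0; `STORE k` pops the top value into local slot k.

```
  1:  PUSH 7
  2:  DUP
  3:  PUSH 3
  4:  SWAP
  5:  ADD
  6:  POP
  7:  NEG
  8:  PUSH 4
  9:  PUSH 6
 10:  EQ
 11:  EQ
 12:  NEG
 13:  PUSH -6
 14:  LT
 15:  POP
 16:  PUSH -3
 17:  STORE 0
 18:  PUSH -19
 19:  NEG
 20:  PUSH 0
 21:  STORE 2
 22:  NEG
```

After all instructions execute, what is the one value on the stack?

PUSH 7   : [7]
DUP      : [7, 7]
PUSH 3   : [7, 7, 3]
SWAP     : [7, 3, 7]
ADD      : [7, 10]
POP      : [7]
NEG      : [-7]
PUSH 4   : [-7, 4]
PUSH 6   : [-7, 4, 6]
EQ       : [-7, 0]
EQ       : [0]
NEG      : [0]
PUSH -6  : [0, -6]
LT       : [0]
POP      : []
PUSH -3  : [-3]
STORE 0  : []
PUSH -19 : [-19]
NEG      : [19]
PUSH 0   : [19, 0]
STORE 2  : [19]
NEG      : [-19]

-19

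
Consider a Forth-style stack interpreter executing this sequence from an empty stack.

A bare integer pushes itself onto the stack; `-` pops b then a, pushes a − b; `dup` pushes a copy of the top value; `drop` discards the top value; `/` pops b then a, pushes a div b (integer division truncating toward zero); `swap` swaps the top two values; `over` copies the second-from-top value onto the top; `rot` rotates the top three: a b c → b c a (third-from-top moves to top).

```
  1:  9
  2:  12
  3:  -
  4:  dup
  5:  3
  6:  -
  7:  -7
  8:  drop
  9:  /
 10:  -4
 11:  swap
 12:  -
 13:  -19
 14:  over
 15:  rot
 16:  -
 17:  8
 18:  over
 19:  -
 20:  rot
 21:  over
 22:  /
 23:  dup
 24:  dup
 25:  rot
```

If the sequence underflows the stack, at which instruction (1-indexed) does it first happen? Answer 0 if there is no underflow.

9     [9]
12    [9, 12]
-     [-3]
dup   [-3, -3]
3     [-3, -3, 3]
-     [-3, -6]
-7    [-3, -6, -7]
drop  [-3, -6]
/     [0]
-4    [0, -4]
swap  [-4, 0]
-     [-4]
-19   [-4, -19]
over  [-4, -19, -4]
rot   [-19, -4, -4]
-     [-19, 0]
8     [-19, 0, 8]
over  [-19, 0, 8, 0]
-     [-19, 0, 8]
rot   [0, 8, -19]
over  [0, 8, -19, 8]
/     [0, 8, -2]
dup   [0, 8, -2, -2]
dup   [0, 8, -2, -2, -2]
rot   [0, 8, -2, -2, -2]

0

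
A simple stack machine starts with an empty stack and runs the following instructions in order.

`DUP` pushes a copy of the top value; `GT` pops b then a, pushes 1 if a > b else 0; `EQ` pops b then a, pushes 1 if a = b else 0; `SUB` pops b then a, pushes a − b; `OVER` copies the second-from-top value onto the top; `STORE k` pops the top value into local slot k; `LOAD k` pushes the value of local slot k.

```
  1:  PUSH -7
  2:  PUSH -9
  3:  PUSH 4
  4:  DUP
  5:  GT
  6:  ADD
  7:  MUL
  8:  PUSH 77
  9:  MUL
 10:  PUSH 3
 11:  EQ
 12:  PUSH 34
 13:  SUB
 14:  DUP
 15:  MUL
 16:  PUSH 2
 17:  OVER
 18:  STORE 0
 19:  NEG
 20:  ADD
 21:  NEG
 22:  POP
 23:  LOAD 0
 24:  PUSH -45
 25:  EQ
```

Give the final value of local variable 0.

PUSH -7  -> -7
PUSH -9  -> -7 -9
PUSH 4   -> -7 -9 4
DUP      -> -7 -9 4 4
GT       -> -7 -9 0
ADD      -> -7 -9
MUL      -> 63
PUSH 77  -> 63 77
MUL      -> 4851
PUSH 3   -> 4851 3
EQ       -> 0
PUSH 34  -> 0 34
SUB      -> -34
DUP      -> -34 -34
MUL      -> 1156
PUSH 2   -> 1156 2
OVER     -> 1156 2 1156
STORE 0  -> 1156 2
NEG      -> 1156 -2
ADD      -> 1154
NEG      -> -1154
POP      -> (empty)
LOAD 0   -> 1156
PUSH -45 -> 1156 -45
EQ       -> 0

1156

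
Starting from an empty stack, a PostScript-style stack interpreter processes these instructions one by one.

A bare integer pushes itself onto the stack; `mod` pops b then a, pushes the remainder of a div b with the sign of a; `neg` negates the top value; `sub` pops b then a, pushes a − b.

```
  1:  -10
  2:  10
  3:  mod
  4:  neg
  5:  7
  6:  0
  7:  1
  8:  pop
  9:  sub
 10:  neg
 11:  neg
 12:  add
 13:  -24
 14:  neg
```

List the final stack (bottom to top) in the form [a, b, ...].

[7, 24]

-10 -> -10
10  -> -10 10
mod -> 0
neg -> 0
7   -> 0 7
0   -> 0 7 0
1   -> 0 7 0 1
pop -> 0 7 0
sub -> 0 7
neg -> 0 -7
neg -> 0 7
add -> 7
-24 -> 7 -24
neg -> 7 24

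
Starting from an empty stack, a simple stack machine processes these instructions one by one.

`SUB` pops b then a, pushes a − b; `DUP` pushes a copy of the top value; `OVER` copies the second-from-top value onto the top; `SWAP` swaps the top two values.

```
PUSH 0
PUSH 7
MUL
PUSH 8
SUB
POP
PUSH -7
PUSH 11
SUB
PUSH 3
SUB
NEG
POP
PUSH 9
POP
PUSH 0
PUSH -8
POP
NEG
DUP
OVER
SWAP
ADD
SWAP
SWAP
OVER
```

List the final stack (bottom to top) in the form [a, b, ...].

[0, 0, 0]

PUSH 0  : 0
PUSH 7  : 0 7
MUL     : 0
PUSH 8  : 0 8
SUB     : -8
POP     : (empty)
PUSH -7 : -7
PUSH 11 : -7 11
SUB     : -18
PUSH 3  : -18 3
SUB     : -21
NEG     : 21
POP     : (empty)
PUSH 9  : 9
POP     : (empty)
PUSH 0  : 0
PUSH -8 : 0 -8
POP     : 0
NEG     : 0
DUP     : 0 0
OVER    : 0 0 0
SWAP    : 0 0 0
ADD     : 0 0
SWAP    : 0 0
SWAP    : 0 0
OVER    : 0 0 0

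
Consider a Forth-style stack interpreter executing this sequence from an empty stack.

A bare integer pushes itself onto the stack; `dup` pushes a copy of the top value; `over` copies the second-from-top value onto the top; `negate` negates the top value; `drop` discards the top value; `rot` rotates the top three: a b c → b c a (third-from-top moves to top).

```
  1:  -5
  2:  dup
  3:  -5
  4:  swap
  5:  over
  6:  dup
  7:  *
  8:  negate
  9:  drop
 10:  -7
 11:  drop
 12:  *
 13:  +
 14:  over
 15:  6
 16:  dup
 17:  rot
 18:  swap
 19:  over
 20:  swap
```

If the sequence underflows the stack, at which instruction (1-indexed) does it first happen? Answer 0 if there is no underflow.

-5     : [-5]
dup    : [-5, -5]
-5     : [-5, -5, -5]
swap   : [-5, -5, -5]
over   : [-5, -5, -5, -5]
dup    : [-5, -5, -5, -5, -5]
*      : [-5, -5, -5, 25]
negate : [-5, -5, -5, -25]
drop   : [-5, -5, -5]
-7     : [-5, -5, -5, -7]
drop   : [-5, -5, -5]
*      : [-5, 25]
+      : [20]
over  — needs 2 operands, stack has 1 → underflow

14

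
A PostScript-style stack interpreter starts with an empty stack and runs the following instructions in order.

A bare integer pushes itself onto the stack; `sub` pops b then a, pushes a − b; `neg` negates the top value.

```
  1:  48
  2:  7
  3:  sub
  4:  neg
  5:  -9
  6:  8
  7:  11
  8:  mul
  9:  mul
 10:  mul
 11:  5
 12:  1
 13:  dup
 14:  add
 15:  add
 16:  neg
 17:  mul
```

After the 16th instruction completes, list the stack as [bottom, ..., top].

48  -> 48
7   -> 48 7
sub -> 41
neg -> -41
-9  -> -41 -9
8   -> -41 -9 8
11  -> -41 -9 8 11
mul -> -41 -9 88
mul -> -41 -792
mul -> 32472
5   -> 32472 5
1   -> 32472 5 1
dup -> 32472 5 1 1
add -> 32472 5 2
add -> 32472 7
neg -> 32472 -7

[32472, -7]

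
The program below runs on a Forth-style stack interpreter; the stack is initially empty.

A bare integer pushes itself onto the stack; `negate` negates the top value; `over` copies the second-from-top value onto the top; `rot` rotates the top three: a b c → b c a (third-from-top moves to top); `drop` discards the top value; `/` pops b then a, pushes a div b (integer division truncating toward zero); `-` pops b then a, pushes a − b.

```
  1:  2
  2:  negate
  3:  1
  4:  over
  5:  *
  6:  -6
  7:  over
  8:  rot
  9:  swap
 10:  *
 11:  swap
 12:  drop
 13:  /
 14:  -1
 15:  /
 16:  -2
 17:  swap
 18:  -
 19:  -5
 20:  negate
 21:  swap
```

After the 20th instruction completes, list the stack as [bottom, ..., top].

[-2, 5]

2      → [2]
negate → [-2]
1      → [-2, 1]
over   → [-2, 1, -2]
*      → [-2, -2]
-6     → [-2, -2, -6]
over   → [-2, -2, -6, -2]
rot    → [-2, -6, -2, -2]
swap   → [-2, -6, -2, -2]
*      → [-2, -6, 4]
swap   → [-2, 4, -6]
drop   → [-2, 4]
/      → [0]
-1     → [0, -1]
/      → [0]
-2     → [0, -2]
swap   → [-2, 0]
-      → [-2]
-5     → [-2, -5]
negate → [-2, 5]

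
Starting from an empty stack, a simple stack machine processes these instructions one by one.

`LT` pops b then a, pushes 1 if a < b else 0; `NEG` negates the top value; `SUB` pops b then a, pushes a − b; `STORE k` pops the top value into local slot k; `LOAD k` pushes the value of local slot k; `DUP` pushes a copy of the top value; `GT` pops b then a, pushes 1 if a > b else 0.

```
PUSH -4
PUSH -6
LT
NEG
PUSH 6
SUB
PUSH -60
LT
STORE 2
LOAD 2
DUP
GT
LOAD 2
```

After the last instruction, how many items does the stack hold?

PUSH -4  → -4
PUSH -6  → -4 -6
LT       → 0
NEG      → 0
PUSH 6   → 0 6
SUB      → -6
PUSH -60 → -6 -60
LT       → 0
STORE 2  → (empty)
LOAD 2   → 0
DUP      → 0 0
GT       → 0
LOAD 2   → 0 0

2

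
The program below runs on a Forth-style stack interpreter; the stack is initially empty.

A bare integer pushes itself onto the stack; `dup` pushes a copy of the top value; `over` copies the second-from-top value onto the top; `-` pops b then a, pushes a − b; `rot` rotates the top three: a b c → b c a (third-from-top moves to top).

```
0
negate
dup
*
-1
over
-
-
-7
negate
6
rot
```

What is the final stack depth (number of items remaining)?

0      → [0]
negate → [0]
dup    → [0, 0]
*      → [0]
-1     → [0, -1]
over   → [0, -1, 0]
-      → [0, -1]
-      → [1]
-7     → [1, -7]
negate → [1, 7]
6      → [1, 7, 6]
rot    → [7, 6, 1]

3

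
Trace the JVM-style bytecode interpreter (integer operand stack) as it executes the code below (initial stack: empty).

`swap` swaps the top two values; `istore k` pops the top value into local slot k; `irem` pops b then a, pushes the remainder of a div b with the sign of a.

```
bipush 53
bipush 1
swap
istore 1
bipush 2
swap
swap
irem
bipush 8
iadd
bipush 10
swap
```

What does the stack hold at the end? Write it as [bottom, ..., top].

bipush 53  [53]
bipush 1   [53, 1]
swap       [1, 53]
istore 1   [1]
bipush 2   [1, 2]
swap       [2, 1]
swap       [1, 2]
irem       [1]
bipush 8   [1, 8]
iadd       [9]
bipush 10  [9, 10]
swap       [10, 9]

[10, 9]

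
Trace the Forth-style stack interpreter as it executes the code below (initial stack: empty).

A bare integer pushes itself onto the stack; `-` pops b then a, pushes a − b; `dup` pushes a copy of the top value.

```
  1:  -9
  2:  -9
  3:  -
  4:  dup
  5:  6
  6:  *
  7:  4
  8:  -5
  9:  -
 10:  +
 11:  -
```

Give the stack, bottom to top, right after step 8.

[0, 0, 4, -5]

-9  → -9
-9  → -9 -9
-   → 0
dup → 0 0
6   → 0 0 6
*   → 0 0
4   → 0 0 4
-5  → 0 0 4 -5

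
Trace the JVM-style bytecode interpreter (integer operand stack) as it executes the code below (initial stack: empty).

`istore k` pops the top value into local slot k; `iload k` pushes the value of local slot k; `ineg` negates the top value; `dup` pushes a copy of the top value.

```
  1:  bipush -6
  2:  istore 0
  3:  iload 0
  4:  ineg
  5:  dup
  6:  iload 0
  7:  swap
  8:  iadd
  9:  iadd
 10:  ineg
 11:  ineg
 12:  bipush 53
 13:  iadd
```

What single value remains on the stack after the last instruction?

59

bipush -6 → -6
istore 0  → (empty)
iload 0   → -6
ineg      → 6
dup       → 6 6
iload 0   → 6 6 -6
swap      → 6 -6 6
iadd      → 6 0
iadd      → 6
ineg      → -6
ineg      → 6
bipush 53 → 6 53
iadd      → 59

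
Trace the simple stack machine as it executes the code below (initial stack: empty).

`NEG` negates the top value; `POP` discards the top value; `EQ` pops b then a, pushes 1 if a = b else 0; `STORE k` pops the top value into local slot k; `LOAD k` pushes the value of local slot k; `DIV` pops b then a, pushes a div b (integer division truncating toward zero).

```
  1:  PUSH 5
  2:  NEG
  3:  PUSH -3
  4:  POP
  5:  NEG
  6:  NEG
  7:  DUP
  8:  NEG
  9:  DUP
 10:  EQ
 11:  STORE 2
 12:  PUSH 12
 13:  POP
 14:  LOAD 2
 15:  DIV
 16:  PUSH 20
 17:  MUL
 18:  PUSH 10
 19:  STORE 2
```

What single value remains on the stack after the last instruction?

PUSH 5  : [5]
NEG     : [-5]
PUSH -3 : [-5, -3]
POP     : [-5]
NEG     : [5]
NEG     : [-5]
DUP     : [-5, -5]
NEG     : [-5, 5]
DUP     : [-5, 5, 5]
EQ      : [-5, 1]
STORE 2 : [-5]
PUSH 12 : [-5, 12]
POP     : [-5]
LOAD 2  : [-5, 1]
DIV     : [-5]
PUSH 20 : [-5, 20]
MUL     : [-100]
PUSH 10 : [-100, 10]
STORE 2 : [-100]

-100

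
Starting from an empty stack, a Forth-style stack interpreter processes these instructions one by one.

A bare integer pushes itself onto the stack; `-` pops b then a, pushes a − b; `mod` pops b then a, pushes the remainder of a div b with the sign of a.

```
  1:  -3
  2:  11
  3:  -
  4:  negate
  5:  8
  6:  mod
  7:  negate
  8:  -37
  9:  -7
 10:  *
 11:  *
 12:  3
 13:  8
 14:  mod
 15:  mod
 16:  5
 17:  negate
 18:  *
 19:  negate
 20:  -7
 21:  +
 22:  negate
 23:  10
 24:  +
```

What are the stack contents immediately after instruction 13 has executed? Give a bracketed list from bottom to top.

-3     → -3
11     → -3 11
-      → -14
negate → 14
8      → 14 8
mod    → 6
negate → -6
-37    → -6 -37
-7     → -6 -37 -7
*      → -6 259
*      → -1554
3      → -1554 3
8      → -1554 3 8

[-1554, 3, 8]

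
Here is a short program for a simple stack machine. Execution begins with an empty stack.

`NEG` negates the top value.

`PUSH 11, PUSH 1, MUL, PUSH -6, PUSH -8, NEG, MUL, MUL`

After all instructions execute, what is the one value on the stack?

-528

PUSH 11 → [11]
PUSH 1  → [11, 1]
MUL     → [11]
PUSH -6 → [11, -6]
PUSH -8 → [11, -6, -8]
NEG     → [11, -6, 8]
MUL     → [11, -48]
MUL     → [-528]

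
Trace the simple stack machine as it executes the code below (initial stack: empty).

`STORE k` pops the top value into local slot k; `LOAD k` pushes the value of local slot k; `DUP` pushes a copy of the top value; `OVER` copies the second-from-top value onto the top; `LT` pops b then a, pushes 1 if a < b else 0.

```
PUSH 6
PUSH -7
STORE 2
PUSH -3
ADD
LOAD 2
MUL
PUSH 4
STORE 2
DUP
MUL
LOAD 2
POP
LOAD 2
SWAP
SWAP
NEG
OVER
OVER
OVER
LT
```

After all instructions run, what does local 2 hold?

4

PUSH 6  : 6
PUSH -7 : 6 -7
STORE 2 : 6
PUSH -3 : 6 -3
ADD     : 3
LOAD 2  : 3 -7
MUL     : -21
PUSH 4  : -21 4
STORE 2 : -21
DUP     : -21 -21
MUL     : 441
LOAD 2  : 441 4
POP     : 441
LOAD 2  : 441 4
SWAP    : 4 441
SWAP    : 441 4
NEG     : 441 -4
OVER    : 441 -4 441
OVER    : 441 -4 441 -4
OVER    : 441 -4 441 -4 441
LT      : 441 -4 441 1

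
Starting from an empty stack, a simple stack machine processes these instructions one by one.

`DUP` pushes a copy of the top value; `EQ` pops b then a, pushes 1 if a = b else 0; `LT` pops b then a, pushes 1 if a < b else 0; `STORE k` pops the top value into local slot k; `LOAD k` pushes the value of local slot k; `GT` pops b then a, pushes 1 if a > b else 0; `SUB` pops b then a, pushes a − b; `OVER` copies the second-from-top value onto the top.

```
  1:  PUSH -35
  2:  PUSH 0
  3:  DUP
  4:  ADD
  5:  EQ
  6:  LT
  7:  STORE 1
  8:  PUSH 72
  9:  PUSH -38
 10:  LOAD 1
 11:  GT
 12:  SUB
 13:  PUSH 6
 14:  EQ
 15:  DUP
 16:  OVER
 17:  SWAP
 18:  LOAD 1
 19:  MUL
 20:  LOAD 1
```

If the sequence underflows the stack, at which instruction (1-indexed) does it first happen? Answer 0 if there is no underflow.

PUSH -35 → -35
PUSH 0   → -35 0
DUP      → -35 0 0
ADD      → -35 0
EQ       → 0
LT  — needs 2 operands, stack has 1 → underflow

6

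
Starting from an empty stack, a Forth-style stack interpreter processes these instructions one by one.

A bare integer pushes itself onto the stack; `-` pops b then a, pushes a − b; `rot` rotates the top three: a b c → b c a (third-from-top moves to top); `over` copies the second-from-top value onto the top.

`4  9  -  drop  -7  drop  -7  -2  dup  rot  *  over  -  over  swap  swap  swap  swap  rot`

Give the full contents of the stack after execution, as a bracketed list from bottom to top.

[16, -2, -2]

4    → 4
9    → 4 9
-    → -5
drop → (empty)
-7   → -7
drop → (empty)
-7   → -7
-2   → -7 -2
dup  → -7 -2 -2
rot  → -2 -2 -7
*    → -2 14
over → -2 14 -2
-    → -2 16
over → -2 16 -2
swap → -2 -2 16
swap → -2 16 -2
swap → -2 -2 16
swap → -2 16 -2
rot  → 16 -2 -2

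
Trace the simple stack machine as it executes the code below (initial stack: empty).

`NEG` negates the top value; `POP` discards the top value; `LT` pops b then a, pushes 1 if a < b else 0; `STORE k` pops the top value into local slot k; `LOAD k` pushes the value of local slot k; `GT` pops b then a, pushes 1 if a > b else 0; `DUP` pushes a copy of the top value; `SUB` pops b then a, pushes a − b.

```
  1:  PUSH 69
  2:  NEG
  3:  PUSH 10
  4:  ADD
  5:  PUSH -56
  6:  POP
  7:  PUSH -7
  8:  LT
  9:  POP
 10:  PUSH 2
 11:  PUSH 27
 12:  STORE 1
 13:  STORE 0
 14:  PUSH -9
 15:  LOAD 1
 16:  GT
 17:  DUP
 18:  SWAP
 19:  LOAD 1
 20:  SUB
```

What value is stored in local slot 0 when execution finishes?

2

PUSH 69   [69]
NEG       [-69]
PUSH 10   [-69, 10]
ADD       [-59]
PUSH -56  [-59, -56]
POP       [-59]
PUSH -7   [-59, -7]
LT        [1]
POP       []
PUSH 2    [2]
PUSH 27   [2, 27]
STORE 1   [2]
STORE 0   []
PUSH -9   [-9]
LOAD 1    [-9, 27]
GT        [0]
DUP       [0, 0]
SWAP      [0, 0]
LOAD 1    [0, 0, 27]
SUB       [0, -27]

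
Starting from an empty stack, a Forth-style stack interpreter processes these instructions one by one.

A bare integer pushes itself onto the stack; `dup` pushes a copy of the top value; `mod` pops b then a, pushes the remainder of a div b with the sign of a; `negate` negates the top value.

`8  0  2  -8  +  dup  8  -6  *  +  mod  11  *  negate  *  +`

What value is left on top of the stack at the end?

8      : [8]
0      : [8, 0]
2      : [8, 0, 2]
-8     : [8, 0, 2, -8]
+      : [8, 0, -6]
dup    : [8, 0, -6, -6]
8      : [8, 0, -6, -6, 8]
-6     : [8, 0, -6, -6, 8, -6]
*      : [8, 0, -6, -6, -48]
+      : [8, 0, -6, -54]
mod    : [8, 0, -6]
11     : [8, 0, -6, 11]
*      : [8, 0, -66]
negate : [8, 0, 66]
*      : [8, 0]
+      : [8]

8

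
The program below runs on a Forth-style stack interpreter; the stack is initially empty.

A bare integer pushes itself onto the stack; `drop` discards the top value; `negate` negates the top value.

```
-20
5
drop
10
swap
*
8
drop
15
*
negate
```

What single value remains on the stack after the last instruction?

3000

-20    -> [-20]
5      -> [-20, 5]
drop   -> [-20]
10     -> [-20, 10]
swap   -> [10, -20]
*      -> [-200]
8      -> [-200, 8]
drop   -> [-200]
15     -> [-200, 15]
*      -> [-3000]
negate -> [3000]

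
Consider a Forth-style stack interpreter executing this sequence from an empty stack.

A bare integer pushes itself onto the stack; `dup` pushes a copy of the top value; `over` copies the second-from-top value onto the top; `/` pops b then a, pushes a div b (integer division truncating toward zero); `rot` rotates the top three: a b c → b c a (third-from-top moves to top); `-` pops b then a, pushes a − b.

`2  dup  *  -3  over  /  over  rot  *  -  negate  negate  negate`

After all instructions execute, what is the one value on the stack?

16

2      → [2]
dup    → [2, 2]
*      → [4]
-3     → [4, -3]
over   → [4, -3, 4]
/      → [4, 0]
over   → [4, 0, 4]
rot    → [0, 4, 4]
*      → [0, 16]
-      → [-16]
negate → [16]
negate → [-16]
negate → [16]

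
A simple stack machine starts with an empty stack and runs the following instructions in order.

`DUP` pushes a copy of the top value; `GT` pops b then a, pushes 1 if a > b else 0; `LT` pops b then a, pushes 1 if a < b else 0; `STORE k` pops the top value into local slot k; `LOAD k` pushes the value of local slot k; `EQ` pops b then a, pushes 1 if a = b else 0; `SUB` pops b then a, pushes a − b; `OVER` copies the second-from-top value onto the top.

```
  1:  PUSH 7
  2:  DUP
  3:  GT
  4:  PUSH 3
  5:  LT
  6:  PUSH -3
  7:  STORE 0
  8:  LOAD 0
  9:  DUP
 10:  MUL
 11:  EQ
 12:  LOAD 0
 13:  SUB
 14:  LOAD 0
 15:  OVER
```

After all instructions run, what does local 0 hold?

PUSH 7  : [7]
DUP     : [7, 7]
GT      : [0]
PUSH 3  : [0, 3]
LT      : [1]
PUSH -3 : [1, -3]
STORE 0 : [1]
LOAD 0  : [1, -3]
DUP     : [1, -3, -3]
MUL     : [1, 9]
EQ      : [0]
LOAD 0  : [0, -3]
SUB     : [3]
LOAD 0  : [3, -3]
OVER    : [3, -3, 3]

-3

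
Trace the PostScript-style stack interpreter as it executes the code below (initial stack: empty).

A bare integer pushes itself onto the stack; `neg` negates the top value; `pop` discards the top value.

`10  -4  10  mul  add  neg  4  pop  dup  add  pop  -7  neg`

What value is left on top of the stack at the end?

7

10   10
-4   10 -4
10   10 -4 10
mul  10 -40
add  -30
neg  30
4    30 4
pop  30
dup  30 30
add  60
pop  (empty)
-7   -7
neg  7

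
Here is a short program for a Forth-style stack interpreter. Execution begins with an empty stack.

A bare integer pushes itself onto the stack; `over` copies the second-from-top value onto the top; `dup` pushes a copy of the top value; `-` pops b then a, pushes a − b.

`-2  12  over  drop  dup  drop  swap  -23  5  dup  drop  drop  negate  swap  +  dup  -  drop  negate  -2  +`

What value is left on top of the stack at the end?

-2     -> -2
12     -> -2 12
over   -> -2 12 -2
drop   -> -2 12
dup    -> -2 12 12
drop   -> -2 12
swap   -> 12 -2
-23    -> 12 -2 -23
5      -> 12 -2 -23 5
dup    -> 12 -2 -23 5 5
drop   -> 12 -2 -23 5
drop   -> 12 -2 -23
negate -> 12 -2 23
swap   -> 12 23 -2
+      -> 12 21
dup    -> 12 21 21
-      -> 12 0
drop   -> 12
negate -> -12
-2     -> -12 -2
+      -> -14

-14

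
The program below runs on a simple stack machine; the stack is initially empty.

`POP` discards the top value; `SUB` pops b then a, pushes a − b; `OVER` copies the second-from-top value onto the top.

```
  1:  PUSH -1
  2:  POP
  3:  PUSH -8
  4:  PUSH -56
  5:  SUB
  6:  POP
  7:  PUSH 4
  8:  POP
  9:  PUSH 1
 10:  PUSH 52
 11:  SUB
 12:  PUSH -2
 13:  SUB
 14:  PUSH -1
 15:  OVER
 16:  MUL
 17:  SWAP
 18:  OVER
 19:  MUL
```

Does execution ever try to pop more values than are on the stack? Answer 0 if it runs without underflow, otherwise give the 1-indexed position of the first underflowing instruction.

0

PUSH -1  : -1
POP      : (empty)
PUSH -8  : -8
PUSH -56 : -8 -56
SUB      : 48
POP      : (empty)
PUSH 4   : 4
POP      : (empty)
PUSH 1   : 1
PUSH 52  : 1 52
SUB      : -51
PUSH -2  : -51 -2
SUB      : -49
PUSH -1  : -49 -1
OVER     : -49 -1 -49
MUL      : -49 49
SWAP     : 49 -49
OVER     : 49 -49 49
MUL      : 49 -2401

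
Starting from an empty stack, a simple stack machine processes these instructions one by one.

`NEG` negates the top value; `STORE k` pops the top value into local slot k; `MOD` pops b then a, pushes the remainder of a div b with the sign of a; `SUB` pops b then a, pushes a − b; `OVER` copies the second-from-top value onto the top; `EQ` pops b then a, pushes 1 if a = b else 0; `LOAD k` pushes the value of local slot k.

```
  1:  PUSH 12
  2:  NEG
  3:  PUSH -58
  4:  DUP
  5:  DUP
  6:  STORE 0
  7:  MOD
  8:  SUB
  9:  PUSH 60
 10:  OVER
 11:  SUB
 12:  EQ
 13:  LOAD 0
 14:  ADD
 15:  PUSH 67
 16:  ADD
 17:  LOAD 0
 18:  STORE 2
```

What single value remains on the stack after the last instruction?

9

PUSH 12  -> 12
NEG      -> -12
PUSH -58 -> -12 -58
DUP      -> -12 -58 -58
DUP      -> -12 -58 -58 -58
STORE 0  -> -12 -58 -58
MOD      -> -12 0
SUB      -> -12
PUSH 60  -> -12 60
OVER     -> -12 60 -12
SUB      -> -12 72
EQ       -> 0
LOAD 0   -> 0 -58
ADD      -> -58
PUSH 67  -> -58 67
ADD      -> 9
LOAD 0   -> 9 -58
STORE 2  -> 9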